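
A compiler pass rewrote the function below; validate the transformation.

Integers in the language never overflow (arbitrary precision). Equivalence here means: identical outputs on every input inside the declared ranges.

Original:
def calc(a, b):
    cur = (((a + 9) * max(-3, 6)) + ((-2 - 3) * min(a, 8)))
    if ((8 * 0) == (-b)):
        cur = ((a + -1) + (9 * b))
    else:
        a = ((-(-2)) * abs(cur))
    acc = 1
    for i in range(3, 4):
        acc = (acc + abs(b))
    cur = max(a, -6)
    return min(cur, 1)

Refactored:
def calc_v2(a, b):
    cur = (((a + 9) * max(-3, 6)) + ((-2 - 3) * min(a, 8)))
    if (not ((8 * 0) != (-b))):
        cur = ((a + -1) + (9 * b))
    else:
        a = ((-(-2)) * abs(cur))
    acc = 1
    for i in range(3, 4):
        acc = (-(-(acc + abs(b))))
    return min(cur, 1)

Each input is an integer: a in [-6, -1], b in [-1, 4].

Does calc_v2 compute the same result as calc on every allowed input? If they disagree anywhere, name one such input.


Run the pair on a=-6, b=0.
calc: cur=48, then ((8 * 0) == (-b)) is true, then cur=-7, then acc=1, then (i=3), then acc=1, then cur=-6, then returns -6
calc_v2: cur=48, then (not ((8 * 0) != (-b))) is true, then cur=-7, then acc=1, then (i=3), then acc=1, then returns -7
-6 against -7: the behavior changed.
verdict: not equivalent; witness: a=-6, b=0


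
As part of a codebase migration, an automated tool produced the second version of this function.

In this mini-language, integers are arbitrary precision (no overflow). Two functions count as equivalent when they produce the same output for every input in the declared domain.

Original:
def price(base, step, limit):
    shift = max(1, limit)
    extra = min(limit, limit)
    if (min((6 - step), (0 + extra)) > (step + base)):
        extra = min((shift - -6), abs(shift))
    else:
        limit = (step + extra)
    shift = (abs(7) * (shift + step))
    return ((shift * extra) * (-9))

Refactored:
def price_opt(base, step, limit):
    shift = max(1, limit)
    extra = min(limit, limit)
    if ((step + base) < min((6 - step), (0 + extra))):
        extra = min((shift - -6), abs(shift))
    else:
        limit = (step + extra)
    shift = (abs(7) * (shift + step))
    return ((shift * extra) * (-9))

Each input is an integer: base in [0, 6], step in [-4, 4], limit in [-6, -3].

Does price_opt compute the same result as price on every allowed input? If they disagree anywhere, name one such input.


Equivalent — the differences include comparison usage differs, yet no declared input distinguishes the two.
Tracing base=4, step=-2, limit=-6: price: shift=1, then extra=-6, then (min((6 - step), (0 + extra)) > (step + base)) is false, then limit=-8, then shift=-7, then returns -378 | price_opt: shift=1, then extra=-6, then ((step + base) < min((6 - step), (0 + extra))) is false, then limit=-8, then shift=-7, then returns -378 — matching result -378.
Checked all 252 inputs in the declared domain: the outputs agree on every one.
verdict: equivalent


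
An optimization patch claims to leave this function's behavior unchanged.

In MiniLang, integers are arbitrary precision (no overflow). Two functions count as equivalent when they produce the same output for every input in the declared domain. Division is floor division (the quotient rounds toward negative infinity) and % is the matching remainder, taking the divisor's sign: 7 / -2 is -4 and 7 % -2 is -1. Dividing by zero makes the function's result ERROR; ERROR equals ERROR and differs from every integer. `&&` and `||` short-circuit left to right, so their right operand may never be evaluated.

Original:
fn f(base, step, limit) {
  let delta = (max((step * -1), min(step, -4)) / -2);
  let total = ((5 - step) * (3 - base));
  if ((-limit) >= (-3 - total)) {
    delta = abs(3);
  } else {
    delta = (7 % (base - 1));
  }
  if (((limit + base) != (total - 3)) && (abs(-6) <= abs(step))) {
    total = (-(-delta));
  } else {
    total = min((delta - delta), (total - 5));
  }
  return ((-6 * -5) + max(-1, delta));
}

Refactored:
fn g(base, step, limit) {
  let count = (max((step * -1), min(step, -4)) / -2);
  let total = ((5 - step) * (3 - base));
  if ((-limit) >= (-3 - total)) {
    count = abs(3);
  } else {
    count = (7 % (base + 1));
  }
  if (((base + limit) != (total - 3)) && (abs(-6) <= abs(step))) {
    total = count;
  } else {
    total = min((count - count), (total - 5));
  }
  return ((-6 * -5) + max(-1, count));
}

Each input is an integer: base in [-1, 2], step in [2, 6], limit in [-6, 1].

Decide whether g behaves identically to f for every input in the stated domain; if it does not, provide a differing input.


Run the pair on base=-1, step=6, limit=0.
f: delta := 2 | total := -4 | ((-limit) >= (-3 - total)): false | delta := -1 | (((limit + base) != (total - 3)) && (abs(-6) <= abs(step))): true | total := -1 | result 29
g: count := 2 | total := -4 | ((-limit) >= (-3 - total)): false | divide-by-zero, output ERROR
29 != ERROR, so the rewrite changes behavior.
verdict: not equivalent; witness: base=-1, step=6, limit=0


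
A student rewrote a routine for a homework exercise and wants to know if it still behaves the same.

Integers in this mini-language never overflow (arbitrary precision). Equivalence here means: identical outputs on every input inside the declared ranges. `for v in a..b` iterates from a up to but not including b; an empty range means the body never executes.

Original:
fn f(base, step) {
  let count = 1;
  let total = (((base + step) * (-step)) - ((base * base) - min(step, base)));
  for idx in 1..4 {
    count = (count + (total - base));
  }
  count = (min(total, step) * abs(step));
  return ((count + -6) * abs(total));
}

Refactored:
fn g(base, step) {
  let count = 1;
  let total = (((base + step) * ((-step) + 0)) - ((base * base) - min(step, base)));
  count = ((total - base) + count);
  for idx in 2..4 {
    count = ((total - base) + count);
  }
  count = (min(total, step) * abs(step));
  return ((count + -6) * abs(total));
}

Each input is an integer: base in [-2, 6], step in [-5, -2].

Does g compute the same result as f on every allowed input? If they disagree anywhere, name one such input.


Side by side, the visible changes include: statement counts differ; arithmetic usage differs; constant usage differs; loop structure differs.
Spot check at base=-1, step=-2 — f: count=1, then total=-9, then (idx=1), then count=-7, then (idx=2), then count=-15, then (idx=3), then count=-23, then count=-18, then returns -216. g: count=1, then total=-9, then count=-7, then (idx=2), then count=-15, then (idx=3), then count=-23, then count=-18, then returns -216. Both give -216.
Sweeping the whole domain (36 inputs) finds no disagreement.
verdict: equivalent


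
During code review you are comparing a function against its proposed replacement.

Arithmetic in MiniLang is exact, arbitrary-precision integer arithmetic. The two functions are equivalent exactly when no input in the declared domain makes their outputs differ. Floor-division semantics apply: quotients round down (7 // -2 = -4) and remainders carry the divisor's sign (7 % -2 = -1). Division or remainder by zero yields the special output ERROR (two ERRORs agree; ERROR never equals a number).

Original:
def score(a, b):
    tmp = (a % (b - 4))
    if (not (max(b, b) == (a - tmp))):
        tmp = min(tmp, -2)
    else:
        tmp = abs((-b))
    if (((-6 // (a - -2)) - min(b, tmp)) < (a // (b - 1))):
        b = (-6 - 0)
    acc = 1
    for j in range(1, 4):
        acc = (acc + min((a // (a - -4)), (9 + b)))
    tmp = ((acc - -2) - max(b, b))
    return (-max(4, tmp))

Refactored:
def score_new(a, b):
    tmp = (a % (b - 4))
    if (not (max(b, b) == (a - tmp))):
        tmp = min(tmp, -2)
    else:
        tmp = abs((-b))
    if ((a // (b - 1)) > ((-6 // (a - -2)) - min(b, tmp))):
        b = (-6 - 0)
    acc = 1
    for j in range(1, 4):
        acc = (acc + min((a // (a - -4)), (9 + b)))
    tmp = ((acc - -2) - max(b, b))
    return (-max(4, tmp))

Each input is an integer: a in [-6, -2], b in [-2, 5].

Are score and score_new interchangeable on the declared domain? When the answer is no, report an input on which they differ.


Changes here: comparison usage differs; the full 40-point sweep finds no disagreement.
verdict: equivalent


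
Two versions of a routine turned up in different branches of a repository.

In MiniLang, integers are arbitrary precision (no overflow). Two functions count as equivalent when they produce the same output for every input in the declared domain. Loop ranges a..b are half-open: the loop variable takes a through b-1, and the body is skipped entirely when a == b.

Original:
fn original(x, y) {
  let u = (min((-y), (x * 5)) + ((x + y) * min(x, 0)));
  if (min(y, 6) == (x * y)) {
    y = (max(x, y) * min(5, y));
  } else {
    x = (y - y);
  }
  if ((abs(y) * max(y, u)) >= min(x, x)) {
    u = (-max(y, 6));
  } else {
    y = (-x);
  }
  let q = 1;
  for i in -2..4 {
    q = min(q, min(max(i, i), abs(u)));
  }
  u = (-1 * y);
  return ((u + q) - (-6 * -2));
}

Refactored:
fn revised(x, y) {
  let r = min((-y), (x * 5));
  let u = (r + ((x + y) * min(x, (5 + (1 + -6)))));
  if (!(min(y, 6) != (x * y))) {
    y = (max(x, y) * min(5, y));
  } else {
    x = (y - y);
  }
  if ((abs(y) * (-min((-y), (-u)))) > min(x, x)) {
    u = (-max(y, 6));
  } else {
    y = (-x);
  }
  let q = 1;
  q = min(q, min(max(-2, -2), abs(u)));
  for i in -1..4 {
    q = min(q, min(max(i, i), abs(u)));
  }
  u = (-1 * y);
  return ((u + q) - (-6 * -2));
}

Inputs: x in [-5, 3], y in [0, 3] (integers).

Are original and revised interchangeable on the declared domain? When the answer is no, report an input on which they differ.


Evaluate both at x=1, y=1.
original: u = -1; (min(y, 6) == (x * y)) -> true; y = 1; ((abs(y) * max(y, u)) >= min(x, x)) -> true; u = -6; q = 1; [i=-2]; q = -2; [i=-1]; q = -2; [i=0]; q = -2; [i=1]; q = -2; [i=2]; q = -2; [i=3]; q = -2; u = -1; return -15
revised: r = -1; u = -1; (!(min(y, 6) != (x * y))) -> true; y = 1; ((abs(y) * (-min((-y), (-u)))) > min(x, x)) -> false; y = -1; q = 1; q = -2; [i=-1]; q = -2; [i=0]; q = -2; [i=1]; q = -2; [i=2]; q = -2; [i=3]; q = -2; u = 1; return -13
-15 against -13: the behavior changed.
verdict: not equivalent; witness: x=1, y=1


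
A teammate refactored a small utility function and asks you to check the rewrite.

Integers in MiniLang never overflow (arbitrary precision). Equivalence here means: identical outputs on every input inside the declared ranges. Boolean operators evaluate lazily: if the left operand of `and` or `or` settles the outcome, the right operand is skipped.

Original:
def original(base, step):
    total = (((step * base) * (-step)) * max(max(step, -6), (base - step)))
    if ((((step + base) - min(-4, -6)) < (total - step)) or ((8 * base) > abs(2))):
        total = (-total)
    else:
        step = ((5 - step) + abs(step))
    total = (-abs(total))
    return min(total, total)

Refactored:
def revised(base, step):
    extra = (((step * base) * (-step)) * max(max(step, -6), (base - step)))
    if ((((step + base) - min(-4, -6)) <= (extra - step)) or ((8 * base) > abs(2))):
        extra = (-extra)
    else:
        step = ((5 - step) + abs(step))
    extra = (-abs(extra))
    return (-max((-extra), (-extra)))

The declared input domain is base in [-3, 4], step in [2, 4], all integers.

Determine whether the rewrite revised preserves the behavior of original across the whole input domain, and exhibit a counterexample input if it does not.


Equivalent. There is a behavioral-looking edit here, yet the outcome never shifts on this domain.
Sweeping the whole domain (24 inputs) finds no disagreement.
As a probe, take base=1, step=3: original runs total := -27 | ((((step + base) - min(-4, -6)) < (total - step)) or ((8 * base) > abs(2))): true | total := 27 | total := -27 | result -27; revised runs extra := -27 | ((((step + base) - min(-4, -6)) <= (extra - step)) or ((8 * base) > abs(2))): true | extra := 27 | extra := -27 | result -27; both end at -27.
verdict: equivalent


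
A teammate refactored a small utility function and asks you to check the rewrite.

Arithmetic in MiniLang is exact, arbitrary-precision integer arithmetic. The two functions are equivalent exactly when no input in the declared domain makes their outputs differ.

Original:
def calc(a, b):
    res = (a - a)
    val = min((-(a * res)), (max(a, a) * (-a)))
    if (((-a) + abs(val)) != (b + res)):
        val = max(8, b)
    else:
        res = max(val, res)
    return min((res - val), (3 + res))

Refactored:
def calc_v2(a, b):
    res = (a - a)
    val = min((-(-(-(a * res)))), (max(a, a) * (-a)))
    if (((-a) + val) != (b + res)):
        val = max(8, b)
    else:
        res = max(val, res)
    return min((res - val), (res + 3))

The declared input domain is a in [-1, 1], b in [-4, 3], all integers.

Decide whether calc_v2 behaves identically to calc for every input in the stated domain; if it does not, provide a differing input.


The rewrite breaks on a=-1, b=0, where the results are -8 and 1.
calc: res=0, then val=-1, then (((-a) + abs(val)) != (b + res)) is true, then val=8, then returns -8
calc_v2: res=0, then val=-1, then (((-a) + val) != (b + res)) is false, then res=0, then returns 1
verdict: not equivalent; witness: a=-1, b=0


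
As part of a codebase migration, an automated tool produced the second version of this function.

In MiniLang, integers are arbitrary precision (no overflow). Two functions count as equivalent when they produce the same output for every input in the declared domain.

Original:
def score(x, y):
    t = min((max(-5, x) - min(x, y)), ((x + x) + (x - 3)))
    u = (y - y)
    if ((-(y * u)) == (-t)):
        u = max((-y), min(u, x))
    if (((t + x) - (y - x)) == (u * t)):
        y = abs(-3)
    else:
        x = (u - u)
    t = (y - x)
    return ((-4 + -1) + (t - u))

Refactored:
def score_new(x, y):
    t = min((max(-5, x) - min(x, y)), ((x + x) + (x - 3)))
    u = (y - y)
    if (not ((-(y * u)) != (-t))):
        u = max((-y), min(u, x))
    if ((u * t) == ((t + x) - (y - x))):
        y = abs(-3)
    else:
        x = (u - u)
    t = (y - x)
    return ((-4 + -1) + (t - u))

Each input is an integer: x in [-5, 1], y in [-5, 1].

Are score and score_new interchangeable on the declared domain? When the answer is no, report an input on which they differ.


Equivalent — the differences include comparison usage differs, plus boolean connective usage differs, yet no declared input distinguishes the two.
As a probe, take x=-3, y=-4: score runs t=-12, then u=0, then ((-(y * u)) == (-t)) is false, then (((t + x) - (y - x)) == (u * t)) is false, then x=0, then t=-4, then returns -9; score_new runs t=-12, then u=0, then (not ((-(y * u)) != (-t))) is false, then ((u * t) == ((t + x) - (y - x))) is false, then x=0, then t=-4, then returns -9; both end at -9.
Across all 49 domain points the two functions coincide.
verdict: equivalent


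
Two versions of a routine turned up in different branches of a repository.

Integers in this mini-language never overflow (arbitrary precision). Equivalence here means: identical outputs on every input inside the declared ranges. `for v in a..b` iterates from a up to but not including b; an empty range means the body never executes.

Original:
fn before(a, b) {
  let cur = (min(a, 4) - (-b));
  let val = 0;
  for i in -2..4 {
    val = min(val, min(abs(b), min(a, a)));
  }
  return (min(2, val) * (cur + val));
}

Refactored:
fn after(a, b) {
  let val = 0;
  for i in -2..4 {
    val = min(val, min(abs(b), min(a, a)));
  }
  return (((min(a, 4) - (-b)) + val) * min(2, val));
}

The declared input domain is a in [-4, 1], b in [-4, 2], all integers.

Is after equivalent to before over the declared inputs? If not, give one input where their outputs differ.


Behavior is preserved: although statement counts differ; local variable names differ, the outputs never diverge.
As a probe, take a=1, b=-3: before runs cur := -2 | val := 0 | iter i=-2: | val := 0 | iter i=-1: | val := 0 | iter i=0: | val := 0 | iter i=1: | val := 0 | iter i=2: | val := 0 | iter i=3: | val := 0 | result 0; after runs val := 0 | iter i=-2: | val := 0 | iter i=-1: | val := 0 | iter i=0: | val := 0 | iter i=1: | val := 0 | iter i=2: | val := 0 | iter i=3: | val := 0 | result 0; both end at 0.
Across all 42 domain points the two functions coincide.
verdict: equivalent


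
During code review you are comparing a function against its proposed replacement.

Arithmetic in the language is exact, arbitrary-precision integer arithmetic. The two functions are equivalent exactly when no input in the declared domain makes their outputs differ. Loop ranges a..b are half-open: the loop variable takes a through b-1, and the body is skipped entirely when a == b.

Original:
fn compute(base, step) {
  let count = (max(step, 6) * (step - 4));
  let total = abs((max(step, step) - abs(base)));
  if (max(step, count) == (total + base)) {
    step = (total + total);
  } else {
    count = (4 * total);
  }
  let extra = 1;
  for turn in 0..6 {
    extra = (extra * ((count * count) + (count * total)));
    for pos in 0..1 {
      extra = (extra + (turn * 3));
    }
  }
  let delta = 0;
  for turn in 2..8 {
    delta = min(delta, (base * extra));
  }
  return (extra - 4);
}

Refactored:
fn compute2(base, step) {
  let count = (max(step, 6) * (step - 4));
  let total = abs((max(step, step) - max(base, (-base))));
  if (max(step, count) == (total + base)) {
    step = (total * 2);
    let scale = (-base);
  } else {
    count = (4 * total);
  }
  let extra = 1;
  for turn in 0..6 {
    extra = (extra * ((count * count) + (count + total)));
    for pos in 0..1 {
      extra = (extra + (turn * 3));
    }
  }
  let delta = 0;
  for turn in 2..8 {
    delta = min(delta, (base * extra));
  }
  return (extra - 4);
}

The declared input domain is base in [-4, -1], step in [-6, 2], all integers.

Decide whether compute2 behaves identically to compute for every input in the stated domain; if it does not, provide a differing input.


There is a counterexample at base=-4, step=-6: 64000048048036024011 on one side, 20179209278621022311 on the other.
compute: count := -60 | total := 10 | (max(step, count) == (total + base)): false | count := 40 | extra := 1 | iter turn=0: | extra := 2000 | iter pos=0: | extra := 2000 | iter turn=1: | extra := 4000000 | iter pos=0: | extra := 4000003 | iter turn=2: | extra := 8000006000 | iter pos=0: | extra := 8000006006 | iter turn=3: | extra := 16000012012000 | iter pos=0: | extra := 16000012012009 | iter turn=4: | extra := 32000024024018000 | iter pos=0: | extra := 32000024024018012 | iter turn=5: | extra := 64000048048036024000 | iter pos=0: | extra := 64000048048036024015 | delta := 0 | iter turn=2: | delta := -256000192192144096060 | iter turn=3: | delta := -256000192192144096060 | iter turn=4: | delta := -256000192192144096060 | iter turn=5: | delta := -256000192192144096060 | iter turn=6: | delta := -256000192192144096060 | iter turn=7: | delta := -256000192192144096060 | result 64000048048036024011
compute2: count := -60 | total := 10 | (max(step, count) == (total + base)): false | count := 40 | extra := 1 | iter turn=0: | extra := 1650 | iter pos=0: | extra := 1650 | iter turn=1: | extra := 2722500 | iter pos=0: | extra := 2722503 | iter turn=2: | extra := 4492129950 | iter pos=0: | extra := 4492129956 | iter turn=3: | extra := 7412014427400 | iter pos=0: | extra := 7412014427409 | iter turn=4: | extra := 12229823805224850 | iter pos=0: | extra := 12229823805224862 | iter turn=5: | extra := 20179209278621022300 | iter pos=0: | extra := 20179209278621022315 | delta := 0 | iter turn=2: | delta := -80716837114484089260 | iter turn=3: | delta := -80716837114484089260 | iter turn=4: | delta := -80716837114484089260 | iter turn=5: | delta := -80716837114484089260 | iter turn=6: | delta := -80716837114484089260 | iter turn=7: | delta := -80716837114484089260 | result 20179209278621022311
verdict: not equivalent; witness: base=-4, step=-6


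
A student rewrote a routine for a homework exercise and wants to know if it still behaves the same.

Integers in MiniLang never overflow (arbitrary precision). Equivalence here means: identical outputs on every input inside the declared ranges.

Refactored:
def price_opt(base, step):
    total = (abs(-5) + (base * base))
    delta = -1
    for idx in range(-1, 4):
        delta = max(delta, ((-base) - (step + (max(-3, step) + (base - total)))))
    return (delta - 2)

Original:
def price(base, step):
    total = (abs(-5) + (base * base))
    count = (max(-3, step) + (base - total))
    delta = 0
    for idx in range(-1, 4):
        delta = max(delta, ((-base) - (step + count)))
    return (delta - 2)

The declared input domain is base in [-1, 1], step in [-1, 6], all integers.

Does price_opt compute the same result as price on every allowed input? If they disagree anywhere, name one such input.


Take base=-1, step=5.
price: total := 6 | count := -2 | delta := 0 | iter idx=-1: | delta := 0 | iter idx=0: | delta := 0 | iter idx=1: | delta := 0 | iter idx=2: | delta := 0 | iter idx=3: | delta := 0 | result -2
price_opt: total := 6 | delta := -1 | iter idx=-1: | delta := -1 | iter idx=0: | delta := -1 | iter idx=1: | delta := -1 | iter idx=2: | delta := -1 | iter idx=3: | delta := -1 | result -3
-2 against -3: the behavior changed.
verdict: not equivalent; witness: base=-1, step=5


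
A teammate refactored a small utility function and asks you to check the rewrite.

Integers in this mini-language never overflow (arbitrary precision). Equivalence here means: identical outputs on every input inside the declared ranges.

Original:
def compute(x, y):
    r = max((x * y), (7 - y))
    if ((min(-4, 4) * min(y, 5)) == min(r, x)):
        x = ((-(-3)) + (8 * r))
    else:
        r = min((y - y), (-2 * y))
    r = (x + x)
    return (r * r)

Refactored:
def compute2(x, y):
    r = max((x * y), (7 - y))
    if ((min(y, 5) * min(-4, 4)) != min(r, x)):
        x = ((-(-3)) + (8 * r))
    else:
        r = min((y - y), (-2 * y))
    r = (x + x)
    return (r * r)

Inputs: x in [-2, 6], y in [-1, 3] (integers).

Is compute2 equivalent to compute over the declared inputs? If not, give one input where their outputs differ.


Evaluate both at x=-2, y=-1.
compute: r=8, then ((min(-4, 4) * min(y, 5)) == min(r, x)) is false, then r=0, then r=-4, then returns 16
compute2: r=8, then ((min(y, 5) * min(-4, 4)) != min(r, x)) is true, then x=67, then r=134, then returns 17956
16 against 17956: the behavior changed.
verdict: not equivalent; witness: x=-2, y=-1


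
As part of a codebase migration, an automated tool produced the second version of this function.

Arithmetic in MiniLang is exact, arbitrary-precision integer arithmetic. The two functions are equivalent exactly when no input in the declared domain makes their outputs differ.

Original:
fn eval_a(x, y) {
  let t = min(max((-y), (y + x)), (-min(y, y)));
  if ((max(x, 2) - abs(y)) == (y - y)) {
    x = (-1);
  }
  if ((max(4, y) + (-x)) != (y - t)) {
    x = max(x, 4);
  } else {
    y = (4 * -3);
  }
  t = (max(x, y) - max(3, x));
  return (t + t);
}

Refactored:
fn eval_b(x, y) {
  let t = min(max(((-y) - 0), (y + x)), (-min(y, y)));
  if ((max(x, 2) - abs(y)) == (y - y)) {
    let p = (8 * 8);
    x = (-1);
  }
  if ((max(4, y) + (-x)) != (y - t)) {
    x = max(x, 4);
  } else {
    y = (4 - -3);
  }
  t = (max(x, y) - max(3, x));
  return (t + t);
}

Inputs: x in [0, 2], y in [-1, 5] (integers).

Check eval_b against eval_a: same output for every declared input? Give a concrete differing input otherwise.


These are not equivalent — on x=2, y=1 the outputs split (-2 vs 8).
eval_a: t = -1; ((max(x, 2) - abs(y)) == (y - y)) -> false; ((max(4, y) + (-x)) != (y - t)) -> false; y = -12; t = -1; return -2
eval_b: t = -1; ((max(x, 2) - abs(y)) == (y - y)) -> false; ((max(4, y) + (-x)) != (y - t)) -> false; y = 7; t = 4; return 8
verdict: not equivalent; witness: x=2, y=1


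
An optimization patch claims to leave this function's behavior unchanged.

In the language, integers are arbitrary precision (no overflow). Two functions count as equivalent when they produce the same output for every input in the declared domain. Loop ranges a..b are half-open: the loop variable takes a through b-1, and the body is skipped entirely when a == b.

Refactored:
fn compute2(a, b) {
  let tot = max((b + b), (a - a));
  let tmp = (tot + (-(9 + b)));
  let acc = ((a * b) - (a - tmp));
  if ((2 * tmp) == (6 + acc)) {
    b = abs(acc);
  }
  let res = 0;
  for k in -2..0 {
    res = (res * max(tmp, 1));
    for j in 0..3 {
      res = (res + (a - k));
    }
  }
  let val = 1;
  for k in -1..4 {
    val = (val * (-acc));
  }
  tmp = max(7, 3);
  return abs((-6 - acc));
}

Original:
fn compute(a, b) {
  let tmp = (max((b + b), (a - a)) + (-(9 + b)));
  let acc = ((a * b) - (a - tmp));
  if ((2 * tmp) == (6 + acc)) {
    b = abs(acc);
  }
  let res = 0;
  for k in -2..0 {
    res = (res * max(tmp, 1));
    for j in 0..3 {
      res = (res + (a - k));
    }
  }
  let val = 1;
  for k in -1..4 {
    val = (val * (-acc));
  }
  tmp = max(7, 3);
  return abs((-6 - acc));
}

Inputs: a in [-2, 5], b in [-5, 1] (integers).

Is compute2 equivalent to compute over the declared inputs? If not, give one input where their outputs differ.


Behavior is preserved: although local variable names differ, plus statement counts differ, the outputs never diverge.
One worked example (a=4, b=0) — compute: tmp := -9 | acc := -13 | ((2 * tmp) == (6 + acc)): false | res := 0 | iter k=-2: | res := 0 | iter j=0: | res := 6 | iter j=1: | res := 12 | iter j=2: | res := 18 | iter k=-1: | res := 18 | iter j=0: | res := 23 | iter j=1: | res := 28 | iter j=2: | res := 33 | val := 1 | iter k=-1: | val := 13 | iter k=0: | val := 169 | iter k=1: | val := 2197 | iter k=2: | val := 28561 | iter k=3: | val := 371293 | tmp := 7 | result 7; compute2: tot := 0 | tmp := -9 | acc := -13 | ((2 * tmp) == (6 + acc)): false | res := 0 | iter k=-2: | res := 0 | iter j=0: | res := 6 | iter j=1: | res := 12 | iter j=2: | res := 18 | iter k=-1: | res := 18 | iter j=0: | res := 23 | iter j=1: | res := 28 | iter j=2: | res := 33 | val := 1 | iter k=-1: | val := 13 | iter k=0: | val := 169 | iter k=1: | val := 2197 | iter k=2: | val := 28561 | iter k=3: | val := 371293 | tmp := 7 | result 7; agreement on 7.
Every one of the 56 inputs gives matching results.
verdict: equivalent


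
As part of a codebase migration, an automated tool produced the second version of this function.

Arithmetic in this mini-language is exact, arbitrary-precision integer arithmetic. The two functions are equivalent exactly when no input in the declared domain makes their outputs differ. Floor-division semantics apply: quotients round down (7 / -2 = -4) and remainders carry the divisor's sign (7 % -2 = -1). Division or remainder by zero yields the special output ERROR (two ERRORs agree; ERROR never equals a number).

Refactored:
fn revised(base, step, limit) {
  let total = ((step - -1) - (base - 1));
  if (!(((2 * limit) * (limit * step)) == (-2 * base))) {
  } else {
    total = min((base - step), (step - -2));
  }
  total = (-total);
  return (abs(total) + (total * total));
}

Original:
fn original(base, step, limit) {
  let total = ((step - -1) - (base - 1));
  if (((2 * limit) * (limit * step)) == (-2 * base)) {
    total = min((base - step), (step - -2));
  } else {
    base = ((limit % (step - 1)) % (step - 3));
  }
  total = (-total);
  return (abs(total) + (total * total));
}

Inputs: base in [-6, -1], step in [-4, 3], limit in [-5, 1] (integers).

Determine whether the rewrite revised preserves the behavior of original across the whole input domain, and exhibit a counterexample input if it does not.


Not equivalent: base=-6, step=1, limit=-5 separates them (ERROR vs 90).
original: total := 9 | (((2 * limit) * (limit * step)) == (-2 * base)): false | divide-by-zero, output ERROR
revised: total := 9 | (!(((2 * limit) * (limit * step)) == (-2 * base))): true | total := -9 | result 90
verdict: not equivalent; witness: base=-6, step=1, limit=-5


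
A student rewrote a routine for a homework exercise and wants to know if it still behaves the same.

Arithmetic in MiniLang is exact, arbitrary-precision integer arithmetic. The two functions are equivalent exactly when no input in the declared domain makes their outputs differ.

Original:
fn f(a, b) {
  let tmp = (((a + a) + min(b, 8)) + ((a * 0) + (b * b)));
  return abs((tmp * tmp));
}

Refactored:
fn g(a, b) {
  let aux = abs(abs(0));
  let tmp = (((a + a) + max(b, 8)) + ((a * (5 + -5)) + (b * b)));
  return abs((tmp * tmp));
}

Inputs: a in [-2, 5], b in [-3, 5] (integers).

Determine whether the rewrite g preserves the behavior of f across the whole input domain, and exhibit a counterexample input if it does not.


The rewrite breaks on a=-2, b=-3, where the results are 4 and 169.
f: tmp := 2 | result 4
g: aux := 0 | tmp := 13 | result 169
verdict: not equivalent; witness: a=-2, b=-3


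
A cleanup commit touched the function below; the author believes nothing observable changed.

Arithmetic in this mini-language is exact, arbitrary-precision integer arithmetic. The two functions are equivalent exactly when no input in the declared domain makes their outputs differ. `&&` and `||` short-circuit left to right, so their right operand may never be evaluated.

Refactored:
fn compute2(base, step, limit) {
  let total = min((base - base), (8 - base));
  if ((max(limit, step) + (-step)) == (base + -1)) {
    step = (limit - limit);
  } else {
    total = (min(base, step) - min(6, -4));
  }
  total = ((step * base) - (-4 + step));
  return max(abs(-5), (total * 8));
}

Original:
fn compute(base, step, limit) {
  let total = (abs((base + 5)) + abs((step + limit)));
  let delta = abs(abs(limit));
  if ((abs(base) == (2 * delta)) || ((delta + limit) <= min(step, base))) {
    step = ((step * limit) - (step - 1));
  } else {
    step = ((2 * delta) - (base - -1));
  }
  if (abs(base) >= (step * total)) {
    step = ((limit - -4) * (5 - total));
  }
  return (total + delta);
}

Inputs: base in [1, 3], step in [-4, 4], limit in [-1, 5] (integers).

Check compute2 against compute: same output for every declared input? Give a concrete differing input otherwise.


On input base=1, step=-4, limit=-1, compute returns 12 while compute2 returns 32.
verdict: not equivalent; witness: base=1, step=-4, limit=-1


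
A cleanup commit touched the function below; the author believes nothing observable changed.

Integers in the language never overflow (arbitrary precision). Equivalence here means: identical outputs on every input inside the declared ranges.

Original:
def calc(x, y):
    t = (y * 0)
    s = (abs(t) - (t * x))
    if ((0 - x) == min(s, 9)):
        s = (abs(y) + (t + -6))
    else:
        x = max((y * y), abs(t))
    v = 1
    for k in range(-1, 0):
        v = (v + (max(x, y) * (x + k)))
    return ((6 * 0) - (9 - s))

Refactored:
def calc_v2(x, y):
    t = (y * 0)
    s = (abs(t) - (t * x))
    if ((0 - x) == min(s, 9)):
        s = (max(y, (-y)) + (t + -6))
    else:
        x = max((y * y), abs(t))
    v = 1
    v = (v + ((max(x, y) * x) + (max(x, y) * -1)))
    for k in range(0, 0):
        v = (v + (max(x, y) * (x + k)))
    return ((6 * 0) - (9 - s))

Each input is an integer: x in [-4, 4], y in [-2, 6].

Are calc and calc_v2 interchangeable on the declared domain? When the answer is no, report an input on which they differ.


Reading the diff, among the changes: statement counts differ; min/max/abs usage differs; constant usage differs; loop structure differs; arithmetic usage differs.
Spot check at x=-4, y=0 — calc: t=0, then s=0, then ((0 - x) == min(s, 9)) is false, then x=0, then v=1, then (k=-1), then v=1, then returns -9. calc_v2: t=0, then s=0, then ((0 - x) == min(s, 9)) is false, then x=0, then v=1, then v=1, then the loop over k runs zero times, then returns -9. Both give -9.
Sweeping the whole domain (81 inputs) finds no disagreement.
verdict: equivalent


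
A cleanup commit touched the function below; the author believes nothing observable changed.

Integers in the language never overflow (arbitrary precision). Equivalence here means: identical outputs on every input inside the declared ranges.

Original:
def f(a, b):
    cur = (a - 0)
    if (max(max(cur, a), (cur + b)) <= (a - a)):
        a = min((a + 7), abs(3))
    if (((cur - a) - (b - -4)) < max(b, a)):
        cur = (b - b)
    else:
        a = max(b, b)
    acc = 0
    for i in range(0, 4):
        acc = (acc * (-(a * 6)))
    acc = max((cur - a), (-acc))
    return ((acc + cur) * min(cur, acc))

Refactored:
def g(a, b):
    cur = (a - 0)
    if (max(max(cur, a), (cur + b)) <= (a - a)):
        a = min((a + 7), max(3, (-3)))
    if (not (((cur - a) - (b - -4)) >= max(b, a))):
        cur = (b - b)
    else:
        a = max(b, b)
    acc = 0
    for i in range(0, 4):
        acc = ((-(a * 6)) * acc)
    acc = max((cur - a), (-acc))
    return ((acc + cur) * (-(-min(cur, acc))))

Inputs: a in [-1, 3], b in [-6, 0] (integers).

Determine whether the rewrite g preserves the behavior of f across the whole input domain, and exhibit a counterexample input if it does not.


Comparing the listings, the differences include: min/max/abs usage differs; and constant usage differs; and boolean connective usage differs; and comparison usage differs.
As a probe, take a=-1, b=-5: f runs cur=-1, then (max(max(cur, a), (cur + b)) <= (a - a)) is true, then a=3, then (((cur - a) - (b - -4)) < max(b, a)) is true, then cur=0, then acc=0, then (i=0), then acc=0, then (i=1), then acc=0, then (i=2), then acc=0, then (i=3), then acc=0, then acc=0, then returns 0; g runs cur=-1, then (max(max(cur, a), (cur + b)) <= (a - a)) is true, then a=3, then (not (((cur - a) - (b - -4)) >= max(b, a))) is true, then cur=0, then acc=0, then (i=0), then acc=0, then (i=1), then acc=0, then (i=2), then acc=0, then (i=3), then acc=0, then acc=0, then returns 0; both end at 0.
Across all 35 domain points the two functions coincide.
verdict: equivalent


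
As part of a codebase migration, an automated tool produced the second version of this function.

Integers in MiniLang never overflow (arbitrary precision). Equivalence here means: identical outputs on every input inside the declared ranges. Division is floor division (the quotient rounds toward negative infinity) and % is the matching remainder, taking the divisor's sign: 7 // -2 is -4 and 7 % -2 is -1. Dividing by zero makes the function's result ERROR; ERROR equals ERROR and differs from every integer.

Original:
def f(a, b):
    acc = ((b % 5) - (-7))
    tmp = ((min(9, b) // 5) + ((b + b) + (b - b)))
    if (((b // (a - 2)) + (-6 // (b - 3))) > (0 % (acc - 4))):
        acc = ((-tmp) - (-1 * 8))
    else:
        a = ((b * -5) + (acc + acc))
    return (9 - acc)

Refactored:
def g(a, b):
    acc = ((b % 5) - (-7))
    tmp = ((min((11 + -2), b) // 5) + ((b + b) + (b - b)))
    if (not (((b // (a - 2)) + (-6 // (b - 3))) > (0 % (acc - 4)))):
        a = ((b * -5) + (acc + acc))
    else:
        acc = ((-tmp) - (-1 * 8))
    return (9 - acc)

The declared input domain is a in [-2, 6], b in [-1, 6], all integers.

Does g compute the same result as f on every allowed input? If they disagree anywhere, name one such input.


The two versions differ — the changes include constant usage differs, and arithmetic usage differs, and boolean connective usage differs.
Tracing a=0, b=6: f: acc := 8 | tmp := 13 | (((b // (a - 2)) + (-6 // (b - 3))) > (0 % (acc - 4))): false | a := -14 | result 1 | g: acc := 8 | tmp := 13 | (not (((b // (a - 2)) + (-6 // (b - 3))) > (0 % (acc - 4)))): true | a := -14 | result 1 — matching result 1.
An exhaustive pass over the 72 declared inputs shows identical outputs.
verdict: equivalent


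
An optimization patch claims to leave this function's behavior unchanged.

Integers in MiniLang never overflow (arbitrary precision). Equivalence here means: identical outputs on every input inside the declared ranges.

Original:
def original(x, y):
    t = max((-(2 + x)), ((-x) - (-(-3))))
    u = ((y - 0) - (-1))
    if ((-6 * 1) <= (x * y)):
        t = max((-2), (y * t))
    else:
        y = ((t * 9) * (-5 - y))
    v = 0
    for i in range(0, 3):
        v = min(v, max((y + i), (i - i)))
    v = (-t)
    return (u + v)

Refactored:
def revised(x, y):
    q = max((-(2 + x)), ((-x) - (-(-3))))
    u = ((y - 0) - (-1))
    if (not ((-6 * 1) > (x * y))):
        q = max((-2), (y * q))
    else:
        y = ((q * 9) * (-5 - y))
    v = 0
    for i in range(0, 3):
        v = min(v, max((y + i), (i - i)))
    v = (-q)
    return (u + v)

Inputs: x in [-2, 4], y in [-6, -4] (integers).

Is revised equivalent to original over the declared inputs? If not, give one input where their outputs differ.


The two are interchangeable: boolean connective usage differs; also local variable names differ; also comparison usage differs, and every declared input agrees.
One worked example (x=2, y=-5) — original: t becomes -4; next u becomes -4; next ((-6 * 1) <= (x * y)) evaluates to false; next y becomes 0; next v becomes 0; next at i=0:; next v becomes 0; next at i=1:; next v becomes 0; next at i=2:; next v becomes 0; next v becomes 4; next final value 0; revised: q becomes -4; next u becomes -4; next (not ((-6 * 1) > (x * y))) evaluates to false; next y becomes 0; next v becomes 0; next at i=0:; next v becomes 0; next at i=1:; next v becomes 0; next at i=2:; next v becomes 0; next v becomes 4; next final value 0; agreement on 0.
Every one of the 21 inputs gives matching results.
verdict: equivalent


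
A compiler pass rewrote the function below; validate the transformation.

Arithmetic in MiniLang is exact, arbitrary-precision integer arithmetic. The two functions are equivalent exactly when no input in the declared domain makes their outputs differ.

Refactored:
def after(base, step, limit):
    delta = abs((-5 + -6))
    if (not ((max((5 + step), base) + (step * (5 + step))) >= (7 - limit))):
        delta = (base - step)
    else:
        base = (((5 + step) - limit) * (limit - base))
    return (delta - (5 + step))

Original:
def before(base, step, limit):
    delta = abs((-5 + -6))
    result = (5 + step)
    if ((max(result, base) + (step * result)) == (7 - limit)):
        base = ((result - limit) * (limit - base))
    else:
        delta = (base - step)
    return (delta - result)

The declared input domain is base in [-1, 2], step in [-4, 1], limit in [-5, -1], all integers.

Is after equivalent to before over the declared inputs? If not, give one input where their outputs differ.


Input base=-1, step=1, limit=-4: -8 from before versus 5 from after.
verdict: not equivalent; witness: base=-1, step=1, limit=-4


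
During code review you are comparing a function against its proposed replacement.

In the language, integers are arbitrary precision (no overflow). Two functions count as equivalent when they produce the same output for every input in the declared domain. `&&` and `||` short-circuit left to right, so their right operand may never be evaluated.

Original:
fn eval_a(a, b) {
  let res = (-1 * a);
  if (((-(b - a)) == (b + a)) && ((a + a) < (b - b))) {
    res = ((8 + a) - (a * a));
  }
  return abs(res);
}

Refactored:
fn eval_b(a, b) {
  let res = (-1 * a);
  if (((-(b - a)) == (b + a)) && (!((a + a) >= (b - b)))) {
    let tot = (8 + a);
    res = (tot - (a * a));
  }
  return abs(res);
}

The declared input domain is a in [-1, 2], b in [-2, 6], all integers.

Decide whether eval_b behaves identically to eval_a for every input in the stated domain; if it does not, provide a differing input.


Although statement counts differ; local variable names differ; comparison usage differs; boolean connective usage differs, 36/36 inputs agree.
verdict: equivalent


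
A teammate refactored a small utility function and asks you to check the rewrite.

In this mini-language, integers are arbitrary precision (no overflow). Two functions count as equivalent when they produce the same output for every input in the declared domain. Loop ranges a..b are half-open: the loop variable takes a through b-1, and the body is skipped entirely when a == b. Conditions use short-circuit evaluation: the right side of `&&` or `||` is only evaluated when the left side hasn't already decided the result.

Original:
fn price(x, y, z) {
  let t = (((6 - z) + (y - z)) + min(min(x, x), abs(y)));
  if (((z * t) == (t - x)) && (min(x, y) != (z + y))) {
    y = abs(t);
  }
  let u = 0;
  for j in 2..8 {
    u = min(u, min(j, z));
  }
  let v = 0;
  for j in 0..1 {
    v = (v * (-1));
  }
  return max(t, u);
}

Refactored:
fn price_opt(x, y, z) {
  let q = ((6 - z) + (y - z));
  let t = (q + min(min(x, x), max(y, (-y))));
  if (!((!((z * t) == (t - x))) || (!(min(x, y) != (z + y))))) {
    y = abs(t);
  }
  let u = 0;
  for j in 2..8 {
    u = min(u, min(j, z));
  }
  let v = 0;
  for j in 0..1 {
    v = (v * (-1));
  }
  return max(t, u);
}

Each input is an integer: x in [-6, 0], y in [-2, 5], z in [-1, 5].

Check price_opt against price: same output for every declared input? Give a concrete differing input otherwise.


The two versions differ — the changes include boolean connective usage differs; and min/max/abs usage differs; and statement counts differ; and local variable names differ.
As a probe, take x=-6, y=0, z=4: price runs t becomes -8; next (((z * t) == (t - x)) && (min(x, y) != (z + y))) evaluates to false; next u becomes 0; next at j=2:; next u becomes 0; next at j=3:; next u becomes 0; next at j=4:; next u becomes 0; next at j=5:; next u becomes 0; next at j=6:; next u becomes 0; next at j=7:; next u becomes 0; next v becomes 0; next at j=0:; next v becomes 0; next final value 0; price_opt runs q becomes -2; next t becomes -8; next (!((!((z * t) == (t - x))) || (!(min(x, y) != (z + y))))) evaluates to false; next u becomes 0; next at j=2:; next u becomes 0; next at j=3:; next u becomes 0; next at j=4:; next u becomes 0; next at j=5:; next u becomes 0; next at j=6:; next u becomes 0; next at j=7:; next u becomes 0; next v becomes 0; next at j=0:; next v becomes 0; next final value 0; both end at 0.
Sweeping the whole domain (392 inputs) finds no disagreement.
verdict: equivalent
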